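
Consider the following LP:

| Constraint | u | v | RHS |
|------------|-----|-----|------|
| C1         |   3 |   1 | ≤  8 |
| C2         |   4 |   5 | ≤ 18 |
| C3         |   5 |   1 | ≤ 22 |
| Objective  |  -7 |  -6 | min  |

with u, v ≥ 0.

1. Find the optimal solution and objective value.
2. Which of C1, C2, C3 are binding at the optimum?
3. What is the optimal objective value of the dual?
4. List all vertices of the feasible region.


1. u = 2, v = 2, z = -26
2. C1, C2
3. -26
4. (0, 0), (2.667, 0), (2, 2), (0, 3.6)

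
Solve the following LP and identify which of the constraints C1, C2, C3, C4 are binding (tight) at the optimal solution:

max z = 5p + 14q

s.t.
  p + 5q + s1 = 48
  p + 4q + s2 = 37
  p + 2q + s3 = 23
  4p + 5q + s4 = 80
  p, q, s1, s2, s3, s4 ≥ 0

At p = 9, q = 7, compute slack b - a·x for each constraint:
  C1: 48 − 44 = 4  (slack)
  C2: 37 − 37 = 0  (binding)
  C3: 23 − 23 = 0  (binding)
  C4: 80 − 71 = 9  (slack)

Optimal: p = 9, q = 7
Binding: C2, C3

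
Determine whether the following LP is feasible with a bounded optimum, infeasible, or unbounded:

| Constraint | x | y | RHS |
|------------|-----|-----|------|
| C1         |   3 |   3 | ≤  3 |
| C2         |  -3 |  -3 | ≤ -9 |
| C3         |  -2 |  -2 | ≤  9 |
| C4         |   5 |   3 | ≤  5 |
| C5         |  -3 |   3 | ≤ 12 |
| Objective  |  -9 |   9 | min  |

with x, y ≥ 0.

Infeasible (no feasible solution exists)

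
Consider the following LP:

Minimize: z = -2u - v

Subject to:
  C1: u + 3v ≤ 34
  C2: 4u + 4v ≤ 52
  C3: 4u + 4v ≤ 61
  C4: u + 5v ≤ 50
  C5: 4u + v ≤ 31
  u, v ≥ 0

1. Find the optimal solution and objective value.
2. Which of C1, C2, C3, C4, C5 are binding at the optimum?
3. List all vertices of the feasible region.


1. u = 6, v = 7, z = -19
2. C2, C5
3. (0, 0), (7.75, 0), (6, 7), (3.75, 9.25), (0, 10)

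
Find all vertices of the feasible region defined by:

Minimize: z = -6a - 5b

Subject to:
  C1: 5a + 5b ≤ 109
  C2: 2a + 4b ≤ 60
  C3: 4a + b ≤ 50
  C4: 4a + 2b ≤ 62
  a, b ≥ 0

(0, 0), (12.5, 0), (10, 10), (0, 15)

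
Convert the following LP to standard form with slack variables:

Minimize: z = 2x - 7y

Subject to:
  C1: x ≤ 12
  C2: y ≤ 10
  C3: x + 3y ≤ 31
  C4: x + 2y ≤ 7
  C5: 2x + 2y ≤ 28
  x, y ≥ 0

min z = 2x - 7y

s.t.
  x + s1 = 12
  y + s2 = 10
  x + 3y + s3 = 31
  x + 2y + s4 = 7
  2x + 2y + s5 = 28
  x, y, s1, s2, s3, s4, s5 ≥ 0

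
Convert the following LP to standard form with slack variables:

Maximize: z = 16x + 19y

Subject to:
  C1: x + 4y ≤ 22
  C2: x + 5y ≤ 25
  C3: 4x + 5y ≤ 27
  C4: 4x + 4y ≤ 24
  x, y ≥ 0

max z = 16x + 19y

s.t.
  x + 4y + s1 = 22
  x + 5y + s2 = 25
  4x + 5y + s3 = 27
  4x + 4y + s4 = 24
  x, y, s1, s2, s3, s4 ≥ 0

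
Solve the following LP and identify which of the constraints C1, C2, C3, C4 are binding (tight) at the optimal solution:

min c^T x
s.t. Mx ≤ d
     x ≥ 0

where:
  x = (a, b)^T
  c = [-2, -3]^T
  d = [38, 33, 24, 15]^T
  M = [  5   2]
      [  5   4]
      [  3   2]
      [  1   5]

At a = 5, b = 2, compute slack b - a·x for each constraint:
  C1: 38 − 29 = 9  (slack)
  C2: 33 − 33 = 0  (binding)
  C3: 24 − 19 = 5  (slack)
  C4: 15 − 15 = 0  (binding)

Optimal: a = 5, b = 2
Binding: C2, C4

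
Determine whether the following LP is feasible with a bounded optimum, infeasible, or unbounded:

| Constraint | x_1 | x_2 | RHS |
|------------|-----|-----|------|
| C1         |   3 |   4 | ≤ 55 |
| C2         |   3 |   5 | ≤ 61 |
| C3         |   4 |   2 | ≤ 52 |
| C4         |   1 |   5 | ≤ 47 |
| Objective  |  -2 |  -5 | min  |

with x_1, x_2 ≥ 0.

Feasible with a bounded optimal solution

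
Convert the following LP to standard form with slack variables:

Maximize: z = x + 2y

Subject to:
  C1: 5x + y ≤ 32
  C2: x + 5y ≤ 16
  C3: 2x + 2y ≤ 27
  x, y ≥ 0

max z = x + 2y

s.t.
  5x + y + s1 = 32
  x + 5y + s2 = 16
  2x + 2y + s3 = 27
  x, y, s1, s2, s3 ≥ 0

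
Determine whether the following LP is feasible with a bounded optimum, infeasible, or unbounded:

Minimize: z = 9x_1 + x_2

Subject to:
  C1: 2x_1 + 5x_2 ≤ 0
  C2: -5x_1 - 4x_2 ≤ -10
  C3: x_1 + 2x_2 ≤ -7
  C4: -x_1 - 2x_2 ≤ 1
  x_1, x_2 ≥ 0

Infeasible (no feasible solution exists)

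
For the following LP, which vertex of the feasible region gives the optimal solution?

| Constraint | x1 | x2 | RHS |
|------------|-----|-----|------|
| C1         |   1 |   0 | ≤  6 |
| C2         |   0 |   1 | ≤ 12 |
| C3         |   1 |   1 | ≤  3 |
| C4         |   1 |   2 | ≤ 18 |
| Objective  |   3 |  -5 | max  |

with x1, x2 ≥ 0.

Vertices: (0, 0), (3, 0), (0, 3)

Evaluate the objective at each vertex of the feasible region:
  z(0, 0) = 0
  z(3, 0) = 9  ←
  z(0, 3) = -15
The maximum is at x1 = 3, x2 = 0.

(3, 0)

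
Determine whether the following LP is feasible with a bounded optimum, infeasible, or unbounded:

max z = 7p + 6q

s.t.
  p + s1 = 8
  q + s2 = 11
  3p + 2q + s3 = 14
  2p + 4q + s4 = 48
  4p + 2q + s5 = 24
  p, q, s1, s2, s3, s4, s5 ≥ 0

Feasible with a bounded optimal solution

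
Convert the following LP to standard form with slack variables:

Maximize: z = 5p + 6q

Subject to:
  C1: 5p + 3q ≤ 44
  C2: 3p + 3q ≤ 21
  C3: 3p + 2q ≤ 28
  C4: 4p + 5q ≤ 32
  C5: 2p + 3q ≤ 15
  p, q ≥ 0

max z = 5p + 6q

s.t.
  5p + 3q + s1 = 44
  3p + 3q + s2 = 21
  3p + 2q + s3 = 28
  4p + 5q + s4 = 32
  2p + 3q + s5 = 15
  p, q, s1, s2, s3, s4, s5 ≥ 0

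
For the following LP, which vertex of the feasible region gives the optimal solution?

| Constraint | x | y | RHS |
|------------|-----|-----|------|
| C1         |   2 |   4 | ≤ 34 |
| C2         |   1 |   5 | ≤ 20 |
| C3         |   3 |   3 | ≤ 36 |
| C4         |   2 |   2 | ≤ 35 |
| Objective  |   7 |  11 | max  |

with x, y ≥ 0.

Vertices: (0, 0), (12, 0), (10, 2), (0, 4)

Evaluate the objective at each vertex of the feasible region:
  z(0, 0) = 0
  z(12, 0) = 84
  z(10, 2) = 92  ←
  z(0, 4) = 44
The maximum is at x = 10, y = 2.

(10, 2)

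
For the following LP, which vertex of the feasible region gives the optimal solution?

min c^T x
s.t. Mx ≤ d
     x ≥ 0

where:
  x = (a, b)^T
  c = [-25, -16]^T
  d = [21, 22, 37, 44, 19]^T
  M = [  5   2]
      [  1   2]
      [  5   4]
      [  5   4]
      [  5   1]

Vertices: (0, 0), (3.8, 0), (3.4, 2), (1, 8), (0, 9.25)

Evaluate the objective at each vertex of the feasible region:
  z(0, 0) = 0
  z(3.8, 0) = -95
  z(3.4, 2) = -117
  z(1, 8) = -153  ←
  z(0, 9.25) = -148
The minimum is at a = 1, b = 8.

(1, 8)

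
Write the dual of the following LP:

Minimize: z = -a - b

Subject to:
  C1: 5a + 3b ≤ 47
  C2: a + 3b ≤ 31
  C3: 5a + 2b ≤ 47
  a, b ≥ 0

Primal min cᵀx s.t. Ax ≤ b, x ≥ 0  →  Dual max −bᵀy s.t. Aᵀy ≥ −c, y ≥ 0.

Maximize: z = -47y1 - 31y2 - 47y3

Subject to:
  5y1 + y2 + 5y3 ≥ 1
  3y1 + 3y2 + 2y3 ≥ 1
  y1, y2, y3 ≥ 0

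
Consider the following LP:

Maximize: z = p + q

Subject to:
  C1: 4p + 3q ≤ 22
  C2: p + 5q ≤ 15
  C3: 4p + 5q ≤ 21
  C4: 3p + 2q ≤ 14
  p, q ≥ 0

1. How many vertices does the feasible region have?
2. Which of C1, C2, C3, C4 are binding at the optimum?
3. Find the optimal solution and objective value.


1. 5
2. C3, C4
3. p = 4, q = 1, z = 5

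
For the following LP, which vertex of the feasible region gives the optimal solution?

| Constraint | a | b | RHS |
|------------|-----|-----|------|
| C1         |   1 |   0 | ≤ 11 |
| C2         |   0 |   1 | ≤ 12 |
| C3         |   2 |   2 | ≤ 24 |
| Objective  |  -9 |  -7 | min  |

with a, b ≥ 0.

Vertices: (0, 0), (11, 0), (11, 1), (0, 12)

Evaluate the objective at each vertex of the feasible region:
  z(0, 0) = 0
  z(11, 0) = -99
  z(11, 1) = -106  ←
  z(0, 12) = -84
The minimum is at a = 11, b = 1.

(11, 1)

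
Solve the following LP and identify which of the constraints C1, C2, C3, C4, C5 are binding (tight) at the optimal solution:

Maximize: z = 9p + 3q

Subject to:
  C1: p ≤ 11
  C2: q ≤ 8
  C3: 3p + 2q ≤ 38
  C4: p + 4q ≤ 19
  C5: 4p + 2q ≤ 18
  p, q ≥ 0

At p = 4.5, q = 0, compute slack b - a·x for each constraint:
  C1: 11 − 4.5 = 6.5  (slack)
  C2: 8 − 0 = 8  (slack)
  C3: 38 − 13.5 = 24.5  (slack)
  C4: 19 − 4.5 = 14.5  (slack)
  C5: 18 − 18 = 0  (binding)

Optimal: p = 4.5, q = 0
Binding: C5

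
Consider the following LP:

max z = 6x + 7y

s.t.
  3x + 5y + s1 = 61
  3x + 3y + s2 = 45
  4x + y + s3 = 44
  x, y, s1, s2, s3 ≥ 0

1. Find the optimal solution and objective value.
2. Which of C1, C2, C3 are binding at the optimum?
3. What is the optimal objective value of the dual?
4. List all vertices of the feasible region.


1. x = 7, y = 8, z = 98
2. C1, C2
3. 98
4. (0, 0), (11, 0), (9.667, 5.333), (7, 8), (0, 12.2)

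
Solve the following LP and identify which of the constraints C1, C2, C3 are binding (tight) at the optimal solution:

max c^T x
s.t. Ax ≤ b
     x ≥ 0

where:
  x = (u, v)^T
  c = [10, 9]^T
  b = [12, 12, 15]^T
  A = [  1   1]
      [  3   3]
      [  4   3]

At u = 3, v = 1, compute slack b - a·x for each constraint:
  C1: 12 − 4 = 8  (slack)
  C2: 12 − 12 = 0  (binding)
  C3: 15 − 15 = 0  (binding)

Optimal: u = 3, v = 1
Binding: C2, C3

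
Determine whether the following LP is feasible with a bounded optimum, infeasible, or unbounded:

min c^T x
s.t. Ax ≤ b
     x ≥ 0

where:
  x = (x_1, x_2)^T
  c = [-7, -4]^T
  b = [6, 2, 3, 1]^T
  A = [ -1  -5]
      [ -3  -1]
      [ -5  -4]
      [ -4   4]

Unbounded (objective can decrease without bound)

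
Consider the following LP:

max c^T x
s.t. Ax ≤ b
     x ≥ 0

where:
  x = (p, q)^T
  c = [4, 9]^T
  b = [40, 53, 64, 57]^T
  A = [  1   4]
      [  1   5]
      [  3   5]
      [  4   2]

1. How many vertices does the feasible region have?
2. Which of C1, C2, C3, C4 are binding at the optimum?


1. 5
2. C1, C3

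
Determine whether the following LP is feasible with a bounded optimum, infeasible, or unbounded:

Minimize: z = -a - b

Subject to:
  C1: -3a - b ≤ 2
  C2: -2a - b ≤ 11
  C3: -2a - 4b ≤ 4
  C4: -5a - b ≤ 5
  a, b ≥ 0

Unbounded (objective can decrease without bound)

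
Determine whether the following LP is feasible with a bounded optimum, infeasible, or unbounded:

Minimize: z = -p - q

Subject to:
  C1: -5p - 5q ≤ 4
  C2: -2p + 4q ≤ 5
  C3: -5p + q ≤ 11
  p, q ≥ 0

Unbounded (objective can decrease without bound)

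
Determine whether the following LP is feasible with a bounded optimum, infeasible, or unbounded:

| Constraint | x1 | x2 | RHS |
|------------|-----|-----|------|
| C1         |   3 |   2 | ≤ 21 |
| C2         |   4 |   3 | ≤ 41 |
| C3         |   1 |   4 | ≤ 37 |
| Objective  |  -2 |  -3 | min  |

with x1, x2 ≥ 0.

Feasible with a bounded optimal solution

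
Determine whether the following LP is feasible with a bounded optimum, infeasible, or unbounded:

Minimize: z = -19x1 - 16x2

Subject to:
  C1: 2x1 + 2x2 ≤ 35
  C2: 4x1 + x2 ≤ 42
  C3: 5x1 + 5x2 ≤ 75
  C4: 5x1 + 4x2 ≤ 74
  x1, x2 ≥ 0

Feasible with a bounded optimal solution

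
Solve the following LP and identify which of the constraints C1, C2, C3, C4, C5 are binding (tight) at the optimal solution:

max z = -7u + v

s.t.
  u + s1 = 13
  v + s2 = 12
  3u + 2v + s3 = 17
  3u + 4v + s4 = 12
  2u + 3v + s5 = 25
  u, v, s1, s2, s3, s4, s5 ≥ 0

At u = 0, v = 3, compute slack b - a·x for each constraint:
  C1: 13 − 0 = 13  (slack)
  C2: 12 − 3 = 9  (slack)
  C3: 17 − 6 = 11  (slack)
  C4: 12 − 12 = 0  (binding)
  C5: 25 − 9 = 16  (slack)

Optimal: u = 0, v = 3
Binding: C4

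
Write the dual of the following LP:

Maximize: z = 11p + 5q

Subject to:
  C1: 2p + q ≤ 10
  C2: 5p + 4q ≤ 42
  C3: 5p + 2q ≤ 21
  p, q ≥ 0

Primal max cᵀx s.t. Ax ≤ b, x ≥ 0  →  Dual min bᵀy s.t. Aᵀy ≥ c, y ≥ 0.

Minimize: z = 10y1 + 42y2 + 21y3

Subject to:
  2y1 + 5y2 + 5y3 ≥ 11
  y1 + 4y2 + 2y3 ≥ 5
  y1, y2, y3 ≥ 0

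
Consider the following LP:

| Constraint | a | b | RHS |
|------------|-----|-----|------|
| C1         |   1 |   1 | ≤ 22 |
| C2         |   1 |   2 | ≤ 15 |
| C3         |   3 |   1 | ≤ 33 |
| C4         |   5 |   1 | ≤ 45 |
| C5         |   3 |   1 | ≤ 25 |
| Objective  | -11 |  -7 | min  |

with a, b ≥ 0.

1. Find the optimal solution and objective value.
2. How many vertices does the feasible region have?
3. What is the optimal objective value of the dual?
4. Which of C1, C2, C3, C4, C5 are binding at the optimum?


1. a = 7, b = 4, z = -105
2. 4
3. -105
4. C2, C5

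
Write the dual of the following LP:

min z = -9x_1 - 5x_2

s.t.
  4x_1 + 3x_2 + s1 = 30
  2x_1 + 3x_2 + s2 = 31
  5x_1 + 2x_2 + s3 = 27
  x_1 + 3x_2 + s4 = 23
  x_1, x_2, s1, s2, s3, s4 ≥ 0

Primal min cᵀx s.t. Ax ≤ b, x ≥ 0  →  Dual max −bᵀy s.t. Aᵀy ≥ −c, y ≥ 0.

Maximize: z = -30y1 - 31y2 - 27y3 - 23y4

Subject to:
  4y1 + 2y2 + 5y3 + y4 ≥ 9
  3y1 + 3y2 + 2y3 + 3y4 ≥ 5
  y1, y2, y3, y4 ≥ 0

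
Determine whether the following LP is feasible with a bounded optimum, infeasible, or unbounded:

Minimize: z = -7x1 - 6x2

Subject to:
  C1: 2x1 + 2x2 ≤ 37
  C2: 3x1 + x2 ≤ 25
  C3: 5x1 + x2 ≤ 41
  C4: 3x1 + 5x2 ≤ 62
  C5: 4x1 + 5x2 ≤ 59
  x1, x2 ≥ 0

Feasible with a bounded optimal solution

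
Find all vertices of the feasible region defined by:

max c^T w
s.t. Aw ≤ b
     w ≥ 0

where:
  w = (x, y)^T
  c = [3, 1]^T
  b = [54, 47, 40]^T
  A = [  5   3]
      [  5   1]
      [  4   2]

(0, 0), (9.4, 0), (9, 2), (6, 8), (0, 18)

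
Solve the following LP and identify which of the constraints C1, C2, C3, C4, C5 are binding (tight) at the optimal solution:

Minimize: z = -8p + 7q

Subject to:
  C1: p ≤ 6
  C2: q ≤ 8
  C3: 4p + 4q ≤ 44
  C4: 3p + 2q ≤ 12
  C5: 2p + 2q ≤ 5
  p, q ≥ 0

At p = 2.5, q = 0, compute slack b - a·x for each constraint:
  C1: 6 − 2.5 = 3.5  (slack)
  C2: 8 − 0 = 8  (slack)
  C3: 44 − 10 = 34  (slack)
  C4: 12 − 7.5 = 4.5  (slack)
  C5: 5 − 5 = 0  (binding)

Optimal: p = 2.5, q = 0
Binding: C5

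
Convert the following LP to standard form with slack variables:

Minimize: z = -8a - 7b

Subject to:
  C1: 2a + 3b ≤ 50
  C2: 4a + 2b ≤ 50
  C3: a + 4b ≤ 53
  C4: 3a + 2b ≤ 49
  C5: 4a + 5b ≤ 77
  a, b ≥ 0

min z = -8a - 7b

s.t.
  2a + 3b + s1 = 50
  4a + 2b + s2 = 50
  a + 4b + s3 = 53
  3a + 2b + s4 = 49
  4a + 5b + s5 = 77
  a, b, s1, s2, s3, s4, s5 ≥ 0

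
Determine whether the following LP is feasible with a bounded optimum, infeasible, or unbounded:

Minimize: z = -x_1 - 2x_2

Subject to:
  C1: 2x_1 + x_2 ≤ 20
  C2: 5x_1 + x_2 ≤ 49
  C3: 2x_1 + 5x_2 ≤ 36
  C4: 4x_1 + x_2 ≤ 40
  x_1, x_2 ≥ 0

Feasible with a bounded optimal solution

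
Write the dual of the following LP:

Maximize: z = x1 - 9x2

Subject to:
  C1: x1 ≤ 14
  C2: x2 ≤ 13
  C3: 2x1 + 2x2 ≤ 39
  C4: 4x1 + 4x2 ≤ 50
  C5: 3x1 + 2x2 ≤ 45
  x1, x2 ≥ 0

Primal max cᵀx s.t. Ax ≤ b, x ≥ 0  →  Dual min bᵀy s.t. Aᵀy ≥ c, y ≥ 0.

Minimize: z = 14y1 + 13y2 + 39y3 + 50y4 + 45y5

Subject to:
  y1 + 2y3 + 4y4 + 3y5 ≥ 1
  y2 + 2y3 + 4y4 + 2y5 ≥ -9
  y1, y2, y3, y4, y5 ≥ 0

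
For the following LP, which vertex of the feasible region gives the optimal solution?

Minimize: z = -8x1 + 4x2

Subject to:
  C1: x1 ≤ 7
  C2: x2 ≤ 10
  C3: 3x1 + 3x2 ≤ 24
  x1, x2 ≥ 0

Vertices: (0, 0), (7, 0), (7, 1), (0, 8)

Evaluate the objective at each vertex of the feasible region:
  z(0, 0) = 0
  z(7, 0) = -56  ←
  z(7, 1) = -52
  z(0, 8) = 32
The minimum is at x1 = 7, x2 = 0.

(7, 0)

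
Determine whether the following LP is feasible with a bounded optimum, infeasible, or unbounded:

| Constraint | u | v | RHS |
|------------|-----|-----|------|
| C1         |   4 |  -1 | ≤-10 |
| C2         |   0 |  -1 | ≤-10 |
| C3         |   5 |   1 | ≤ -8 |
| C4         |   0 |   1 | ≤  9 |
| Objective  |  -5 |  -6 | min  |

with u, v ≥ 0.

Infeasible (no feasible solution exists)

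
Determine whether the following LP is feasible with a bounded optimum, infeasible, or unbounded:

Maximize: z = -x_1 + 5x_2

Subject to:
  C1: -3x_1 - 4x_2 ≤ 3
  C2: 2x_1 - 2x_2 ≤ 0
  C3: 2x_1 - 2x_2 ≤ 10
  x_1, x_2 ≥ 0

Unbounded (objective can increase without bound)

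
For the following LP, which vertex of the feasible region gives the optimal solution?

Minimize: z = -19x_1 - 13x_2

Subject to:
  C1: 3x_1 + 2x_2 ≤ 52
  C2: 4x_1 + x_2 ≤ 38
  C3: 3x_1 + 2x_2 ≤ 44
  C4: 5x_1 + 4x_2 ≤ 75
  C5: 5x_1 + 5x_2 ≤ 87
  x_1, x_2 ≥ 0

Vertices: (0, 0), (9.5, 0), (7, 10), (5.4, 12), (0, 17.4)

Evaluate the objective at each vertex of the feasible region:
  z(0, 0) = 0
  z(9.5, 0) = -180.5
  z(7, 10) = -263  ←
  z(5.4, 12) = -258.6
  z(0, 17.4) = -226.2
The minimum is at x_1 = 7, x_2 = 10.

(7, 10)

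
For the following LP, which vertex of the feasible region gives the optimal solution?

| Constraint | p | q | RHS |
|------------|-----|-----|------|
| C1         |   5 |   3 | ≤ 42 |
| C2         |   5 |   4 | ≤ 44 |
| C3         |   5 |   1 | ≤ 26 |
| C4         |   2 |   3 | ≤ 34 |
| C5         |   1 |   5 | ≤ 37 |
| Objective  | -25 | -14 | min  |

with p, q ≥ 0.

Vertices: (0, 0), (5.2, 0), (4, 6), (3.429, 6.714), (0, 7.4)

Evaluate the objective at each vertex of the feasible region:
  z(0, 0) = 0
  z(5.2, 0) = -130
  z(4, 6) = -184  ←
  z(3.429, 6.714) = -179.7
  z(0, 7.4) = -103.6
The minimum is at p = 4, q = 6.

(4, 6)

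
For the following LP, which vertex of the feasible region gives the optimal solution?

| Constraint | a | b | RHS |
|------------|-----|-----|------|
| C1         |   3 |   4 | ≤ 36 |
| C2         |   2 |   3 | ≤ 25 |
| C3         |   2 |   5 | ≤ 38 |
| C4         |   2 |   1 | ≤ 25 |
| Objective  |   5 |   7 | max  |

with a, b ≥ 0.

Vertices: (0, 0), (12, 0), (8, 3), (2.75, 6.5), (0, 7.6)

Evaluate the objective at each vertex of the feasible region:
  z(0, 0) = 0
  z(12, 0) = 60
  z(8, 3) = 61  ←
  z(2.75, 6.5) = 59.25
  z(0, 7.6) = 53.2
The maximum is at a = 8, b = 3.

(8, 3)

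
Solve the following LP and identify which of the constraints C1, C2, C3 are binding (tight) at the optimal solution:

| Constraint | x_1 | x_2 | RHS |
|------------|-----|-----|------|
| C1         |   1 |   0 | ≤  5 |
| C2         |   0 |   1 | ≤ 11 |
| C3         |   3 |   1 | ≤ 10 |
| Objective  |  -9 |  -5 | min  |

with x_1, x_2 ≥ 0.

At x_1 = 0, x_2 = 10, compute slack b - a·x for each constraint:
  C1: 5 − 0 = 5  (slack)
  C2: 11 − 10 = 1  (slack)
  C3: 10 − 10 = 0  (binding)

Optimal: x_1 = 0, x_2 = 10
Binding: C3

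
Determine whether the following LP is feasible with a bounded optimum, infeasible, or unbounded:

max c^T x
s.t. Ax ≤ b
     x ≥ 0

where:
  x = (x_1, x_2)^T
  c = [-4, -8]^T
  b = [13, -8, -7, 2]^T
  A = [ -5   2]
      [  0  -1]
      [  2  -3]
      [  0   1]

Infeasible (no feasible solution exists)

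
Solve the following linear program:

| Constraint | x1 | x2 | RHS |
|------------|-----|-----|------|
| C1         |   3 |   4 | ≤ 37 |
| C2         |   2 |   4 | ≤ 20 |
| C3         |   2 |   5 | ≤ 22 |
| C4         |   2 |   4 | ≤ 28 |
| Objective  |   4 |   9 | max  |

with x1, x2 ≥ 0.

Evaluate the objective at each vertex of the feasible region:
  z(0, 0) = 0
  z(10, 0) = 40
  z(6, 2) = 42  ←
  z(0, 4.4) = 39.6
The maximum is at x1 = 6, x2 = 2.

x1 = 6, x2 = 2, z = 42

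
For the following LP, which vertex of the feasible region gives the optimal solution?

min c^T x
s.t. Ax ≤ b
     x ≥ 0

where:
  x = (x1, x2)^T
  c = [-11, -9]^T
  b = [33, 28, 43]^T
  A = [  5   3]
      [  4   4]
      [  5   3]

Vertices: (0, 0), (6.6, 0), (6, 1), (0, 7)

Evaluate the objective at each vertex of the feasible region:
  z(0, 0) = 0
  z(6.6, 0) = -72.6
  z(6, 1) = -75  ←
  z(0, 7) = -63
The minimum is at x1 = 6, x2 = 1.

(6, 1)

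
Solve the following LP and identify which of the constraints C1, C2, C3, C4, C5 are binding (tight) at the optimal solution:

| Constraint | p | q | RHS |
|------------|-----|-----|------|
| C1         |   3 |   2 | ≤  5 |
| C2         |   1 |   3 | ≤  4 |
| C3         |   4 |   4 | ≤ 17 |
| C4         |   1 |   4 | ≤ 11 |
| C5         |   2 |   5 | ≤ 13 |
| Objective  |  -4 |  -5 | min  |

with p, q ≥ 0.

At p = 1, q = 1, compute slack b - a·x for each constraint:
  C1: 5 − 5 = 0  (binding)
  C2: 4 − 4 = 0  (binding)
  C3: 17 − 8 = 9  (slack)
  C4: 11 − 5 = 6  (slack)
  C5: 13 − 7 = 6  (slack)

Optimal: p = 1, q = 1
Binding: C1, C2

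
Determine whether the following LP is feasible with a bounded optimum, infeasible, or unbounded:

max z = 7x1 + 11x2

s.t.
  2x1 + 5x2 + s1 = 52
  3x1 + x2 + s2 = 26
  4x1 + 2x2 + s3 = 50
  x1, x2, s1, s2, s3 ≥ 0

Feasible with a bounded optimal solution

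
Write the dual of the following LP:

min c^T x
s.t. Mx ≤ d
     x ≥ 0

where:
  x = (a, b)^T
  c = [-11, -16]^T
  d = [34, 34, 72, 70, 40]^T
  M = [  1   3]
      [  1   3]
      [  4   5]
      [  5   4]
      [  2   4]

Primal min cᵀx s.t. Ax ≤ b, x ≥ 0  →  Dual max −bᵀy s.t. Aᵀy ≥ −c, y ≥ 0.

Maximize: z = -34y1 - 34y2 - 72y3 - 70y4 - 40y5

Subject to:
  y1 + y2 + 4y3 + 5y4 + 2y5 ≥ 11
  3y1 + 3y2 + 5y3 + 4y4 + 4y5 ≥ 16
  y1, y2, y3, y4, y5 ≥ 0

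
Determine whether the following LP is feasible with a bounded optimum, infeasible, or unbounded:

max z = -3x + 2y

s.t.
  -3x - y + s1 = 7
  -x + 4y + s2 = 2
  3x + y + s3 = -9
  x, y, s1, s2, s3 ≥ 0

Infeasible (no feasible solution exists)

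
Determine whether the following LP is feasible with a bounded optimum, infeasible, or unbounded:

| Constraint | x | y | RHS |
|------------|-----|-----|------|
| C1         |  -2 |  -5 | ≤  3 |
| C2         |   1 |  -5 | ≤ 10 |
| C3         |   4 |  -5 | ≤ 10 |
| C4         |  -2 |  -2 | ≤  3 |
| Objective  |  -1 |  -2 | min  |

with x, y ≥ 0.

Unbounded (objective can decrease without bound)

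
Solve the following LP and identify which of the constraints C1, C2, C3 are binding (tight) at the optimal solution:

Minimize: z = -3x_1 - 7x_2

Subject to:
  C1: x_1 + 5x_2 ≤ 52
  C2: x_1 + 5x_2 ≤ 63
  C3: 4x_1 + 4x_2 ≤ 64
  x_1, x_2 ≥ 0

At x_1 = 7, x_2 = 9, compute slack b - a·x for each constraint:
  C1: 52 − 52 = 0  (binding)
  C2: 63 − 52 = 11  (slack)
  C3: 64 − 64 = 0  (binding)

Optimal: x_1 = 7, x_2 = 9
Binding: C1, C3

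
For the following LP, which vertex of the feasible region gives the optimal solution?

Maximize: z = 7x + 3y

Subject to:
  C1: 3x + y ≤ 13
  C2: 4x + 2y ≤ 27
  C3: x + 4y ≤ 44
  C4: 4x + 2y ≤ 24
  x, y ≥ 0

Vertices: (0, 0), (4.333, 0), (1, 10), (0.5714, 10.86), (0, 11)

Evaluate the objective at each vertex of the feasible region:
  z(0, 0) = 0
  z(4.333, 0) = 30.33
  z(1, 10) = 37  ←
  z(0.5714, 10.86) = 36.57
  z(0, 11) = 33
The maximum is at x = 1, y = 10.

(1, 10)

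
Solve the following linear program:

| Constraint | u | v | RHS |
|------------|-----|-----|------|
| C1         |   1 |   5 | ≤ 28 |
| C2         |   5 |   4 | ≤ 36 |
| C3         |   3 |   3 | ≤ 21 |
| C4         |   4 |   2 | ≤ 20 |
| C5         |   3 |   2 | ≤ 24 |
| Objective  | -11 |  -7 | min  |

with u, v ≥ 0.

Evaluate the objective at each vertex of the feasible region:
  z(0, 0) = 0
  z(5, 0) = -55
  z(3, 4) = -61  ←
  z(1.75, 5.25) = -56
  z(0, 5.6) = -39.2
The minimum is at u = 3, v = 4.

u = 3, v = 4, z = -61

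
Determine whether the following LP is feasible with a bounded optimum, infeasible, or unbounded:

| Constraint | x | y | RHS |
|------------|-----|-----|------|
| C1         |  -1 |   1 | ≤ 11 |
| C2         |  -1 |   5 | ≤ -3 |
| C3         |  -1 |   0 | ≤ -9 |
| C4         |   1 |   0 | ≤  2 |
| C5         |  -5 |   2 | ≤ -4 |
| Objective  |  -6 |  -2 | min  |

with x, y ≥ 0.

Infeasible (no feasible solution exists)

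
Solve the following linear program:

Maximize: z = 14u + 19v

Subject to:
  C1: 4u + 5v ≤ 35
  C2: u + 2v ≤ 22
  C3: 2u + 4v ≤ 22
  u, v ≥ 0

Evaluate the objective at each vertex of the feasible region:
  z(0, 0) = 0
  z(8.75, 0) = 122.5
  z(5, 3) = 127  ←
  z(0, 5.5) = 104.5
The maximum is at u = 5, v = 3.

u = 5, v = 3, z = 127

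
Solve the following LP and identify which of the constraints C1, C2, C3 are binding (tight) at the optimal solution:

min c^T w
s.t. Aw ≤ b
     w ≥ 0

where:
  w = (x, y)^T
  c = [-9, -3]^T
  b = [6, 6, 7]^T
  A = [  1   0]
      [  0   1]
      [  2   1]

At x = 3.5, y = 0, compute slack b - a·x for each constraint:
  C1: 6 − 3.5 = 2.5  (slack)
  C2: 6 − 0 = 6  (slack)
  C3: 7 − 7 = 0  (binding)

Optimal: x = 3.5, y = 0
Binding: C3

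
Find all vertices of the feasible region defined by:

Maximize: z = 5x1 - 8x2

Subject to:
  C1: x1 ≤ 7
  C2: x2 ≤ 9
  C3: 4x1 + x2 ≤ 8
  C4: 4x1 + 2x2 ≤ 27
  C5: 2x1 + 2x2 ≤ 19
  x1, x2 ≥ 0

(0, 0), (2, 0), (0, 8)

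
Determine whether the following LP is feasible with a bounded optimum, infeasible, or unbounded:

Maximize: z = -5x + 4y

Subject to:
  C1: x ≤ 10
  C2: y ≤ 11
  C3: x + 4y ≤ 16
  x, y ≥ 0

Feasible with a bounded optimal solution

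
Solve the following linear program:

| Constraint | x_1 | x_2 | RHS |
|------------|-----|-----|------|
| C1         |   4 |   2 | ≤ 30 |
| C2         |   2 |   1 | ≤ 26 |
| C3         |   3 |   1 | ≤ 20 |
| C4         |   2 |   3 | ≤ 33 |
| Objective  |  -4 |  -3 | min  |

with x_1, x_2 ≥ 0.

Evaluate the objective at each vertex of the feasible region:
  z(0, 0) = 0
  z(6.667, 0) = -26.67
  z(5, 5) = -35
  z(3, 9) = -39  ←
  z(0, 11) = -33
The minimum is at x_1 = 3, x_2 = 9.

x_1 = 3, x_2 = 9, z = -39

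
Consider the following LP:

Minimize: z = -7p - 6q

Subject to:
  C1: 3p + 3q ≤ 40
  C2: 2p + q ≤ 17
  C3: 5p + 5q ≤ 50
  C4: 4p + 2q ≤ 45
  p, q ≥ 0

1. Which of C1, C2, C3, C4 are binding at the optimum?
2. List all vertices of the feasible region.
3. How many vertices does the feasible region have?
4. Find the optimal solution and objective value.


1. C2, C3
2. (0, 0), (8.5, 0), (7, 3), (0, 10)
3. 4
4. p = 7, q = 3, z = -67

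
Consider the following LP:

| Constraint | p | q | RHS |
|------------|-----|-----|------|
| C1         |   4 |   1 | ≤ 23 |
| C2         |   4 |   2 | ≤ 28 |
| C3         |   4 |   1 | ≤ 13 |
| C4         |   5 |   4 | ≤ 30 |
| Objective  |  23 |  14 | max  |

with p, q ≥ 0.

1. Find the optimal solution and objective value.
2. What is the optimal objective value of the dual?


1. p = 2, q = 5, z = 116
2. 116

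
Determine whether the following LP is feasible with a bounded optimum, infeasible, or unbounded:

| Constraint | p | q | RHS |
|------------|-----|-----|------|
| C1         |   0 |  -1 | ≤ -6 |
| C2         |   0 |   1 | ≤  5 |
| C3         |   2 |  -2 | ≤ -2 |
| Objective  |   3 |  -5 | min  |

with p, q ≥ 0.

Infeasible (no feasible solution exists)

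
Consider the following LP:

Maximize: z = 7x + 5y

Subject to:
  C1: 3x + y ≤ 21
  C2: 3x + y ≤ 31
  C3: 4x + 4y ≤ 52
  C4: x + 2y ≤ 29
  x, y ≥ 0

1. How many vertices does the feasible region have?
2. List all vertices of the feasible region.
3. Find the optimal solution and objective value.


1. 4
2. (0, 0), (7, 0), (4, 9), (0, 13)
3. x = 4, y = 9, z = 73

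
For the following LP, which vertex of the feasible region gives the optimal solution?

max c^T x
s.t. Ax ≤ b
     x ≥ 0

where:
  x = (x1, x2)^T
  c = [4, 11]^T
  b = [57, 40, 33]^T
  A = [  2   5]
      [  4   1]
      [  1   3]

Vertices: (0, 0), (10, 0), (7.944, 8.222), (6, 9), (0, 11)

Evaluate the objective at each vertex of the feasible region:
  z(0, 0) = 0
  z(10, 0) = 40
  z(7.944, 8.222) = 122.2
  z(6, 9) = 123  ←
  z(0, 11) = 121
The maximum is at x1 = 6, x2 = 9.

(6, 9)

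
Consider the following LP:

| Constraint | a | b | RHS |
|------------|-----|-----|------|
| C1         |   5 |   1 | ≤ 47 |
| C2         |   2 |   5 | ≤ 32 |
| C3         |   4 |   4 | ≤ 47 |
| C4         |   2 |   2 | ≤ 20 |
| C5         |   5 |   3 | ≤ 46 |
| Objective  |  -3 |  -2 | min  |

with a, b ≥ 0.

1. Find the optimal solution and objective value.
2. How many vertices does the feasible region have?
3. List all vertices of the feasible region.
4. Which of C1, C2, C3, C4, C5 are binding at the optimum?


1. a = 8, b = 2, z = -28
2. 5
3. (0, 0), (9.2, 0), (8, 2), (6, 4), (0, 6.4)
4. C4, C5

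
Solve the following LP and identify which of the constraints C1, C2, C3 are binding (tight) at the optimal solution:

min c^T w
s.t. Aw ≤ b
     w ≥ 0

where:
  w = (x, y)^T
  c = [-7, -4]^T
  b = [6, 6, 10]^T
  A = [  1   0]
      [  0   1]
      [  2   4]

At x = 5, y = 0, compute slack b - a·x for each constraint:
  C1: 6 − 5 = 1  (slack)
  C2: 6 − 0 = 6  (slack)
  C3: 10 − 10 = 0  (binding)

Optimal: x = 5, y = 0
Binding: C3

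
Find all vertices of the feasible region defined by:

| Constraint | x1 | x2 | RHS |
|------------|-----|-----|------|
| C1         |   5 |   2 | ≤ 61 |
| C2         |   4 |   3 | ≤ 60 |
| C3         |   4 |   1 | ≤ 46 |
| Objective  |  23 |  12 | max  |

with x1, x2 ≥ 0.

(0, 0), (11.5, 0), (10.33, 4.667), (9, 8), (0, 20)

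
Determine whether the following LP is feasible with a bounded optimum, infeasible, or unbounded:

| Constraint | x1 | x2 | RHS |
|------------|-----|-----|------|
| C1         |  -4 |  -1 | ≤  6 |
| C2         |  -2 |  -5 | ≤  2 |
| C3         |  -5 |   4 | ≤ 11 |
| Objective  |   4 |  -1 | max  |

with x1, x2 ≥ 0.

Unbounded (objective can increase without bound)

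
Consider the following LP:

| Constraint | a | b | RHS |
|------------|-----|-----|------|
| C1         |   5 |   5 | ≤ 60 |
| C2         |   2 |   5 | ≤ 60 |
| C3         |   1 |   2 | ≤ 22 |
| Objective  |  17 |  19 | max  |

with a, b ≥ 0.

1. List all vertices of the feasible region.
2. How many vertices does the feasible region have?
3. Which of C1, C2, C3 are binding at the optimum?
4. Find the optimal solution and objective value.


1. (0, 0), (12, 0), (2, 10), (0, 11)
2. 4
3. C1, C3
4. a = 2, b = 10, z = 224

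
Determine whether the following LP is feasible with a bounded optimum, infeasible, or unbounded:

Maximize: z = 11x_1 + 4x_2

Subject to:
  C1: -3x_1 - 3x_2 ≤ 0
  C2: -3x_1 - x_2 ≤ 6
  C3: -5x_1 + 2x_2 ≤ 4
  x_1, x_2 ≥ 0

Unbounded (objective can increase without bound)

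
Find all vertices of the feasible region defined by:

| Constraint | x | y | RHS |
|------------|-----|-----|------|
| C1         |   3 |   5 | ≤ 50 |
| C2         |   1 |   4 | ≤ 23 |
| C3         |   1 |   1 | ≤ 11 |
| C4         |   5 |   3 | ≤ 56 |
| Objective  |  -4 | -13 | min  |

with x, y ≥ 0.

(0, 0), (11, 0), (7, 4), (0, 5.75)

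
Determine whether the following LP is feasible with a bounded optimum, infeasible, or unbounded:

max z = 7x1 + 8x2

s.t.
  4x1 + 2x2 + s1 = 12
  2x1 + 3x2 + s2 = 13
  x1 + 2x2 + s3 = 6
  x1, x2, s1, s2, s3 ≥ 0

Feasible with a bounded optimal solution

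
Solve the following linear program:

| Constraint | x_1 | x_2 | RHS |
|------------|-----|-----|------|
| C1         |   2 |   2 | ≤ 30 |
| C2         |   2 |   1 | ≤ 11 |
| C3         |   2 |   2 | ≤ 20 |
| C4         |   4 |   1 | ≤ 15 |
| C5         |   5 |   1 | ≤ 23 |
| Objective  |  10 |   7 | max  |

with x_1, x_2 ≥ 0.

Evaluate the objective at each vertex of the feasible region:
  z(0, 0) = 0
  z(3.75, 0) = 37.5
  z(2, 7) = 69
  z(1, 9) = 73  ←
  z(0, 10) = 70
The maximum is at x_1 = 1, x_2 = 9.

x_1 = 1, x_2 = 9, z = 73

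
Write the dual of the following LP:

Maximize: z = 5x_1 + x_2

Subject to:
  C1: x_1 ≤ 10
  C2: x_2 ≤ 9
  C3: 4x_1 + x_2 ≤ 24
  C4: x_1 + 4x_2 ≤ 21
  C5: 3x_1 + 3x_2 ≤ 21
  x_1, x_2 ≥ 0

Primal max cᵀx s.t. Ax ≤ b, x ≥ 0  →  Dual min bᵀy s.t. Aᵀy ≥ c, y ≥ 0.

Minimize: z = 10y1 + 9y2 + 24y3 + 21y4 + 21y5

Subject to:
  y1 + 4y3 + y4 + 3y5 ≥ 5
  y2 + y3 + 4y4 + 3y5 ≥ 1
  y1, y2, y3, y4, y5 ≥ 0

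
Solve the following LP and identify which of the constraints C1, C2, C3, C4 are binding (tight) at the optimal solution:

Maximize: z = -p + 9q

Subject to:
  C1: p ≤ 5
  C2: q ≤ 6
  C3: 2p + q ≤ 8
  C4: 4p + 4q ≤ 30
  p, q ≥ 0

At p = 0, q = 6, compute slack b - a·x for each constraint:
  C1: 5 − 0 = 5  (slack)
  C2: 6 − 6 = 0  (binding)
  C3: 8 − 6 = 2  (slack)
  C4: 30 − 24 = 6  (slack)

Optimal: p = 0, q = 6
Binding: C2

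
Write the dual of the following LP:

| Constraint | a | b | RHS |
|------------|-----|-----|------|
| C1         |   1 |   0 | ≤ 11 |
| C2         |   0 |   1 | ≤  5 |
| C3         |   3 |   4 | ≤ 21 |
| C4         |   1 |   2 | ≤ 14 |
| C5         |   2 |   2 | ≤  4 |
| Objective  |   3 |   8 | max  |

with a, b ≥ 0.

Primal max cᵀx s.t. Ax ≤ b, x ≥ 0  →  Dual min bᵀy s.t. Aᵀy ≥ c, y ≥ 0.

Minimize: z = 11y1 + 5y2 + 21y3 + 14y4 + 4y5

Subject to:
  y1 + 3y3 + y4 + 2y5 ≥ 3
  y2 + 4y3 + 2y4 + 2y5 ≥ 8
  y1, y2, y3, y4, y5 ≥ 0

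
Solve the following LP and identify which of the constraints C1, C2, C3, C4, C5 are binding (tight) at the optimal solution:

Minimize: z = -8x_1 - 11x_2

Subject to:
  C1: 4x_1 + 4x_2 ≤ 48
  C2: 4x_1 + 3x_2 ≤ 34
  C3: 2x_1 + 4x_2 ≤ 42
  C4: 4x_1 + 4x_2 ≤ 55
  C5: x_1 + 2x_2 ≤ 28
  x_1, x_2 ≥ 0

At x_1 = 1, x_2 = 10, compute slack b - a·x for each constraint:
  C1: 48 − 44 = 4  (slack)
  C2: 34 − 34 = 0  (binding)
  C3: 42 − 42 = 0  (binding)
  C4: 55 − 44 = 11  (slack)
  C5: 28 − 21 = 7  (slack)

Optimal: x_1 = 1, x_2 = 10
Binding: C2, C3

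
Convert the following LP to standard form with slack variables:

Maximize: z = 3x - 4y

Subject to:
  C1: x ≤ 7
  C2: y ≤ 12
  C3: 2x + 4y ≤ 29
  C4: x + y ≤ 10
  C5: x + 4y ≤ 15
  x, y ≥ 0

max z = 3x - 4y

s.t.
  x + s1 = 7
  y + s2 = 12
  2x + 4y + s3 = 29
  x + y + s4 = 10
  x + 4y + s5 = 15
  x, y, s1, s2, s3, s4, s5 ≥ 0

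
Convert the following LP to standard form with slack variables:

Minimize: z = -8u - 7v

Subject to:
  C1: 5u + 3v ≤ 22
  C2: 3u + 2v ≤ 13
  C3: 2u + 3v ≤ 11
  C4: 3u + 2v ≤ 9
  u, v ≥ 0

min z = -8u - 7v

s.t.
  5u + 3v + s1 = 22
  3u + 2v + s2 = 13
  2u + 3v + s3 = 11
  3u + 2v + s4 = 9
  u, v, s1, s2, s3, s4 ≥ 0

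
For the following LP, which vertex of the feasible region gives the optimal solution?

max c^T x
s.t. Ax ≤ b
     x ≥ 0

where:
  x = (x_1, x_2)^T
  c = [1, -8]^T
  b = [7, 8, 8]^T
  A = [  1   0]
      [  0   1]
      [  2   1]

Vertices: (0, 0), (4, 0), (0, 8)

Evaluate the objective at each vertex of the feasible region:
  z(0, 0) = 0
  z(4, 0) = 4  ←
  z(0, 8) = -64
The maximum is at x_1 = 4, x_2 = 0.

(4, 0)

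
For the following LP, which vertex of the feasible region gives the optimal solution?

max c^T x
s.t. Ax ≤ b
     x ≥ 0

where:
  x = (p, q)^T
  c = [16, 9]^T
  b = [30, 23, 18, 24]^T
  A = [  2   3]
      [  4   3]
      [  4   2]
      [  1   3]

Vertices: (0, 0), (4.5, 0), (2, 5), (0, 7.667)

Evaluate the objective at each vertex of the feasible region:
  z(0, 0) = 0
  z(4.5, 0) = 72
  z(2, 5) = 77  ←
  z(0, 7.667) = 69
The maximum is at p = 2, q = 5.

(2, 5)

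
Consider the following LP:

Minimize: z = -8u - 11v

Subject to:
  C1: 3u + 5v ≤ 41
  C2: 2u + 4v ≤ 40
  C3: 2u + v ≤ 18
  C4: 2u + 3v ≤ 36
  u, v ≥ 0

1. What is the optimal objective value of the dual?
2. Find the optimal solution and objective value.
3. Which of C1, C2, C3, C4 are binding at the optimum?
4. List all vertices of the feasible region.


1. -100
2. u = 7, v = 4, z = -100
3. C1, C3
4. (0, 0), (9, 0), (7, 4), (0, 8.2)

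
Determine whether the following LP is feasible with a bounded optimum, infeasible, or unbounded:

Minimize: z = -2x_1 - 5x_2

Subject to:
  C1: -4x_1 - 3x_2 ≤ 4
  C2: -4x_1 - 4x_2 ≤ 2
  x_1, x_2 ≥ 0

Unbounded (objective can decrease without bound)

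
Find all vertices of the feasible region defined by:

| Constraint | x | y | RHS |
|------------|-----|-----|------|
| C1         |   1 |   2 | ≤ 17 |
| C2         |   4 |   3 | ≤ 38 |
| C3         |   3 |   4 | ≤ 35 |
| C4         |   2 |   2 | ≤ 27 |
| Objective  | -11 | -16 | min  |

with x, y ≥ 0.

(0, 0), (9.5, 0), (6.714, 3.714), (1, 8), (0, 8.5)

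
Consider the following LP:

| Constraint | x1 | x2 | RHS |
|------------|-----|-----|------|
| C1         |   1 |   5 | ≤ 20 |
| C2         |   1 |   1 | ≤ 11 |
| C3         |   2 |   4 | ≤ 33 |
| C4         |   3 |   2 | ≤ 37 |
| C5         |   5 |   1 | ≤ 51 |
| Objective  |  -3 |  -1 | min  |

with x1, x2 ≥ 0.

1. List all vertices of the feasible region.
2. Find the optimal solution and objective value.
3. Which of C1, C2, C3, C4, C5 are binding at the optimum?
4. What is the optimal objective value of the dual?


1. (0, 0), (10.2, 0), (10, 1), (8.75, 2.25), (0, 4)
2. x1 = 10, x2 = 1, z = -31
3. C2, C5
4. -31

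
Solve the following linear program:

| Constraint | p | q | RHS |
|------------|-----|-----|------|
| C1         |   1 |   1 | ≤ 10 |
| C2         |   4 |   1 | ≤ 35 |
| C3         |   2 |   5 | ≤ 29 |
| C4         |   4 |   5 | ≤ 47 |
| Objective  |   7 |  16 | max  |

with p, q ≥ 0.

Evaluate the objective at each vertex of the feasible region:
  z(0, 0) = 0
  z(8.75, 0) = 61.25
  z(8.333, 1.667) = 85
  z(7, 3) = 97  ←
  z(0, 5.8) = 92.8
The maximum is at p = 7, q = 3.

p = 7, q = 3, z = 97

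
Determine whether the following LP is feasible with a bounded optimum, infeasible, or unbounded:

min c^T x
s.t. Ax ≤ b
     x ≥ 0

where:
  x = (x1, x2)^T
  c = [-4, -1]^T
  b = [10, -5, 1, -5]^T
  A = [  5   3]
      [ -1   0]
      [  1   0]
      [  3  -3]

Infeasible (no feasible solution exists)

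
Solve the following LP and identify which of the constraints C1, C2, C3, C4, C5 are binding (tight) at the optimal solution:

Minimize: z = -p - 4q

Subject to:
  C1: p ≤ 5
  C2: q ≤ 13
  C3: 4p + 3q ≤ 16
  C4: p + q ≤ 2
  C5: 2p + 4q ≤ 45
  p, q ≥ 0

At p = 0, q = 2, compute slack b - a·x for each constraint:
  C1: 5 − 0 = 5  (slack)
  C2: 13 − 2 = 11  (slack)
  C3: 16 − 6 = 10  (slack)
  C4: 2 − 2 = 0  (binding)
  C5: 45 − 8 = 37  (slack)

Optimal: p = 0, q = 2
Binding: C4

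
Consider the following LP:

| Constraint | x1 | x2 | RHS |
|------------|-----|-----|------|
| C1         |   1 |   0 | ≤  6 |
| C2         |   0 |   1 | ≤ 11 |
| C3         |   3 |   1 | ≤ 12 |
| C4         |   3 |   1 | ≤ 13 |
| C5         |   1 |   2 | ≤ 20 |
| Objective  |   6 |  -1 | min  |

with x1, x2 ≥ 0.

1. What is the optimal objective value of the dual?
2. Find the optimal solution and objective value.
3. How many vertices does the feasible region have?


1. -10
2. x1 = 0, x2 = 10, z = -10
3. 4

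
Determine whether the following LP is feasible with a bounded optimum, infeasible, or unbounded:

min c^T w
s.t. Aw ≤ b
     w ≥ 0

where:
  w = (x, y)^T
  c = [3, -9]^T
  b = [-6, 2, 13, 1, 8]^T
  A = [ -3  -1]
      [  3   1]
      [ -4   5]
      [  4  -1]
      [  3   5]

Infeasible (no feasible solution exists)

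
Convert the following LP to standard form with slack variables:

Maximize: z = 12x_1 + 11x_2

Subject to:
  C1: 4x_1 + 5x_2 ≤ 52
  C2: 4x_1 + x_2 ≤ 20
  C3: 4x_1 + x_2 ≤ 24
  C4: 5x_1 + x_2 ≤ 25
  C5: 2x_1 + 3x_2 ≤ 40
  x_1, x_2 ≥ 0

max z = 12x_1 + 11x_2

s.t.
  4x_1 + 5x_2 + s1 = 52
  4x_1 + x_2 + s2 = 20
  4x_1 + x_2 + s3 = 24
  5x_1 + x_2 + s4 = 25
  2x_1 + 3x_2 + s5 = 40
  x_1, x_2, s1, s2, s3, s4, s5 ≥ 0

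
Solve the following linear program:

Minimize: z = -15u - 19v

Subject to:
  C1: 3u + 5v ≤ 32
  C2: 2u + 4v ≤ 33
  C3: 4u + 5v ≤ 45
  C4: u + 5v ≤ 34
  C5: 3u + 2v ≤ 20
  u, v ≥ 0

Evaluate the objective at each vertex of the feasible region:
  z(0, 0) = 0
  z(6.667, 0) = -100
  z(4, 4) = -136  ←
  z(0, 6.4) = -121.6
The minimum is at u = 4, v = 4.

u = 4, v = 4, z = -136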